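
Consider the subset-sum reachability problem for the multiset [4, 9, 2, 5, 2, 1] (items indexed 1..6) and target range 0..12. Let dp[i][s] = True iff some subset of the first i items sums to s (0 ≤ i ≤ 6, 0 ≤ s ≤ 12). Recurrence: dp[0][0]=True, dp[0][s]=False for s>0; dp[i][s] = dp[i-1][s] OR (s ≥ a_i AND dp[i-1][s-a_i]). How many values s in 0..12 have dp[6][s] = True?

13

i\s   0   1   2   3   4   5   6   7   8   9  10  11  12
  0   T   F   F   F   F   F   F   F   F   F   F   F   F
  1   T   F   F   F   T   F   F   F   F   F   F   F   F
  2   T   F   F   F   T   F   F   F   F   T   F   F   F
  3   T   F   T   F   T   F   T   F   F   T   F   T   F
  4   T   F   T   F   T   T   T   T   F   T   F   T   F
  5   T   F   T   F   T   T   T   T   T   T   F   T   F
  6   T   T   T   T   T   T   T   T   T   T   T   T   T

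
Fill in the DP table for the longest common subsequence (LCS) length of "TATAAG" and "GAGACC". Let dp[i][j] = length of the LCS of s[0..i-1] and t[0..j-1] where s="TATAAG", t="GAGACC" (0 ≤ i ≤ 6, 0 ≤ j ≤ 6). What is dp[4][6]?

   ''  G  A  G  A  C  C
''  0  0  0  0  0  0  0
 T  0  0  0  0  0  0  0
 A  0  0  1  1  1  1  1
 T  0  0  1  1  1  1  1
 A  0  0  1  1  2  2  2
 A  0  0  1  1  2  2  2
 G  0  1  1  2  2  2  2

2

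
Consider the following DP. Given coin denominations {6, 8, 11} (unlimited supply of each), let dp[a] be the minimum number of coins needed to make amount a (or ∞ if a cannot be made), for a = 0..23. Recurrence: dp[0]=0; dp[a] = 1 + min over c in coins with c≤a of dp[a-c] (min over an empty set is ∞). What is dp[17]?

 a  0  1  2  3  4  5  6  7  8  9 10 11 12 13 14 15 16 17 18 19 20 21 22 23
dp  0  -  -  -  -  -  1  -  1  -  -  1  2  -  2  -  2  2  3  2  3  -  2  3
(- denotes ∞ / unreachable)

2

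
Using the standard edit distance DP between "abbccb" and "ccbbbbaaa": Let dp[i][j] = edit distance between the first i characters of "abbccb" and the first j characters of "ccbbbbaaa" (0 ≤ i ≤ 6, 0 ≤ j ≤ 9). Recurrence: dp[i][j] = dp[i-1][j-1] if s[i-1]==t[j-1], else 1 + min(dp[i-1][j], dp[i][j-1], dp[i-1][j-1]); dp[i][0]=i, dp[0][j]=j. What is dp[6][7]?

5

   ''  c  c  b  b  b  b  a  a  a
''  0  1  2  3  4  5  6  7  8  9
 a  1  1  2  3  4  5  6  6  7  8
 b  2  2  2  2  3  4  5  6  7  8
 b  3  3  3  2  2  3  4  5  6  7
 c  4  3  3  3  3  3  4  5  6  7
 c  5  4  3  4  4  4  4  5  6  7
 b  6  5  4  3  4  4  4  5  6  7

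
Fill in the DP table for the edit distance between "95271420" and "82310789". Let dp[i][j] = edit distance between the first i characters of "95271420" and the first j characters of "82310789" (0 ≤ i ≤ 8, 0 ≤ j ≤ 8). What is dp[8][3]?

7

   ''  8  2  3  1  0  7  8  9
''  0  1  2  3  4  5  6  7  8
 9  1  1  2  3  4  5  6  7  7
 5  2  2  2  3  4  5  6  7  8
 2  3  3  2  3  4  5  6  7  8
 7  4  4  3  3  4  5  5  6  7
 1  5  5  4  4  3  4  5  6  7
 4  6  6  5  5  4  4  5  6  7
 2  7  7  6  6  5  5  5  6  7
 0  8  8  7  7  6  5  6  6  7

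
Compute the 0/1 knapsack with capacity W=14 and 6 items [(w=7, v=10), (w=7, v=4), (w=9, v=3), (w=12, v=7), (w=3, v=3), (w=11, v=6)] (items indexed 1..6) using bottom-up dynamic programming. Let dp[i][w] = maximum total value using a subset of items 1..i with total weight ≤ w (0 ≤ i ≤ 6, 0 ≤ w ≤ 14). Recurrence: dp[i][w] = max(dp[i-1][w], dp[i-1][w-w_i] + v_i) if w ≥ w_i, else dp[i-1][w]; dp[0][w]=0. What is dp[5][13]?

13

i\w   0   1   2   3   4   5   6   7   8   9  10  11  12  13  14
  0   0   0   0   0   0   0   0   0   0   0   0   0   0   0   0
  1   0   0   0   0   0   0   0  10  10  10  10  10  10  10  10
  2   0   0   0   0   0   0   0  10  10  10  10  10  10  10  14
  3   0   0   0   0   0   0   0  10  10  10  10  10  10  10  14
  4   0   0   0   0   0   0   0  10  10  10  10  10  10  10  14
  5   0   0   0   3   3   3   3  10  10  10  13  13  13  13  14
  6   0   0   0   3   3   3   3  10  10  10  13  13  13  13  14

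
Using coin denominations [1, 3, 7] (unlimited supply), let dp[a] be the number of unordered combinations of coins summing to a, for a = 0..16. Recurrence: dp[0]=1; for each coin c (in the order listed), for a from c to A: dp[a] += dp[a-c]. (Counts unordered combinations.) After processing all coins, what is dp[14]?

after  coin     0     1     2     3     4     5     6     7     8     9    10    11    12    13    14    15    16
          1     1     1     1     1     1     1     1     1     1     1     1     1     1     1     1     1     1
          3     1     1     1     2     2     2     3     3     3     4     4     4     5     5     5     6     6
          7     1     1     1     2     2     2     3     4     4     5     6     6     7     8     9    10    11

9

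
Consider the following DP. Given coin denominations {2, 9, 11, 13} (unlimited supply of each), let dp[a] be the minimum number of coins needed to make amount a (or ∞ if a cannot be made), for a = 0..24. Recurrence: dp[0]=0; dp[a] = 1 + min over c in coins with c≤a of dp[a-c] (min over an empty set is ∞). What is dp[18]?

 a  0  1  2  3  4  5  6  7  8  9 10 11 12 13 14 15 16 17 18 19 20 21 22 23 24
dp  0  -  1  -  2  -  3  -  4  1  5  1  6  1  7  2  8  3  2  4  2  5  2  6  2
(- denotes ∞ / unreachable)

2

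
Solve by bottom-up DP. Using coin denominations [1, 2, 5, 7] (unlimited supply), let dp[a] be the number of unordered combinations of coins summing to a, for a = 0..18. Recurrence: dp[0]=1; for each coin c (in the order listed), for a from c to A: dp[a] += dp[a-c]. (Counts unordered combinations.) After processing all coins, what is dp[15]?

26

after  coin     0     1     2     3     4     5     6     7     8     9    10    11    12    13    14    15    16    17    18
          1     1     1     1     1     1     1     1     1     1     1     1     1     1     1     1     1     1     1     1
          2     1     1     2     2     3     3     4     4     5     5     6     6     7     7     8     8     9     9    10
          5     1     1     2     2     3     4     5     6     7     8    10    11    13    14    16    18    20    22    24
          7     1     1     2     2     3     4     5     7     8    10    12    14    17    19    23    26    30    34    38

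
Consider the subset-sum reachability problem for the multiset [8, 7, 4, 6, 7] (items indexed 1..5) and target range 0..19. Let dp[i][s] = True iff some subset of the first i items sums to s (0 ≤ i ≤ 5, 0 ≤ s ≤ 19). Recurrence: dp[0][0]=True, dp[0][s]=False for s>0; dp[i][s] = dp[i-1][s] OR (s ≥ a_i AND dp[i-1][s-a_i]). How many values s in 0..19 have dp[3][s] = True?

i\s   0   1   2   3   4   5   6   7   8   9  10  11  12  13  14  15  16  17  18  19
  0   T   F   F   F   F   F   F   F   F   F   F   F   F   F   F   F   F   F   F   F
  1   T   F   F   F   F   F   F   F   T   F   F   F   F   F   F   F   F   F   F   F
  2   T   F   F   F   F   F   F   T   T   F   F   F   F   F   F   T   F   F   F   F
  3   T   F   F   F   T   F   F   T   T   F   F   T   T   F   F   T   F   F   F   T
  4   T   F   F   F   T   F   T   T   T   F   T   T   T   T   T   T   F   T   T   T
  5   T   F   F   F   T   F   T   T   T   F   T   T   T   T   T   T   F   T   T   T

8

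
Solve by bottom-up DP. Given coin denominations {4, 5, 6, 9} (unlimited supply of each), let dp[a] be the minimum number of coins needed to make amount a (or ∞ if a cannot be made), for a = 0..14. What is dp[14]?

2

 a  0  1  2  3  4  5  6  7  8  9 10 11 12 13 14
dp  0  -  -  -  1  1  1  -  2  1  2  2  2  2  2
(- denotes ∞ / unreachable)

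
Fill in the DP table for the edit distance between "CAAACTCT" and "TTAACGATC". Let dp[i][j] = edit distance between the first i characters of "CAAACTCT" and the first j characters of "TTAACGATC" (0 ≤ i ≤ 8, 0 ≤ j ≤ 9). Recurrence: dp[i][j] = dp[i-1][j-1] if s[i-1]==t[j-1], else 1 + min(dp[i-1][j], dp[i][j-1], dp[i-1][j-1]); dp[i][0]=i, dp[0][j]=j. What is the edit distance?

5

   ''  T  T  A  A  C  G  A  T  C
''  0  1  2  3  4  5  6  7  8  9
 C  1  1  2  3  4  4  5  6  7  8
 A  2  2  2  2  3  4  5  5  6  7
 A  3  3  3  2  2  3  4  5  6  7
 A  4  4  4  3  2  3  4  4  5  6
 C  5  5  5  4  3  2  3  4  5  5
 T  6  5  5  5  4  3  3  4  4  5
 C  7  6  6  6  5  4  4  4  5  4
 T  8  7  6  7  6  5  5  5  4  5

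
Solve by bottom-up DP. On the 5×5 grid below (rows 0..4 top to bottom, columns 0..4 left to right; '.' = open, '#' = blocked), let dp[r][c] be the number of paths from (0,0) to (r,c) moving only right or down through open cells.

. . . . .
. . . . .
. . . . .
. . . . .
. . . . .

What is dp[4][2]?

15

r\c   0   1   2   3   4
  0   1   1   1   1   1
  1   1   2   3   4   5
  2   1   3   6  10  15
  3   1   4  10  20  35
  4   1   5  15  35  70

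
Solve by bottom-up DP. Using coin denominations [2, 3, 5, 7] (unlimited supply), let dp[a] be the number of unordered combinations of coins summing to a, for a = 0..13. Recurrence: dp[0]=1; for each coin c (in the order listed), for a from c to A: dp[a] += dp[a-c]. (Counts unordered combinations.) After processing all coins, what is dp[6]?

after  coin     0     1     2     3     4     5     6     7     8     9    10    11    12    13
          2     1     0     1     0     1     0     1     0     1     0     1     0     1     0
          3     1     0     1     1     1     1     2     1     2     2     2     2     3     2
          5     1     0     1     1     1     2     2     2     3     3     4     4     5     5
          7     1     0     1     1     1     2     2     3     3     4     5     5     7     7

2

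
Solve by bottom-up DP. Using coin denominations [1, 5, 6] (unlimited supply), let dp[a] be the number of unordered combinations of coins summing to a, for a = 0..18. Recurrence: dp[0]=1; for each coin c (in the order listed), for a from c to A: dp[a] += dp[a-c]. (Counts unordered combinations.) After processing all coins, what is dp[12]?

after  coin     0     1     2     3     4     5     6     7     8     9    10    11    12    13    14    15    16    17    18
          1     1     1     1     1     1     1     1     1     1     1     1     1     1     1     1     1     1     1     1
          5     1     1     1     1     1     2     2     2     2     2     3     3     3     3     3     4     4     4     4
          6     1     1     1     1     1     2     3     3     3     3     4     5     6     6     6     7     8     9    10

6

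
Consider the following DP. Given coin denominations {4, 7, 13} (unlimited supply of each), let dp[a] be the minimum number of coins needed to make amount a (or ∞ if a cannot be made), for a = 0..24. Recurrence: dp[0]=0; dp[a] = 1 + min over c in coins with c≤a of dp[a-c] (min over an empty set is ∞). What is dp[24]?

 a  0  1  2  3  4  5  6  7  8  9 10 11 12 13 14 15 16 17 18 19 20 21 22 23 24
dp  0  -  -  -  1  -  -  1  2  -  -  2  3  1  2  3  4  2  3  4  2  3  4  5  3
(- denotes ∞ / unreachable)

3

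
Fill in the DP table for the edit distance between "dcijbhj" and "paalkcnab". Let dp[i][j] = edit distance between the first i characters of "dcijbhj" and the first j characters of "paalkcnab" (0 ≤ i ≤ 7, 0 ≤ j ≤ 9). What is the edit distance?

9

   ''  p  a  a  l  k  c  n  a  b
''  0  1  2  3  4  5  6  7  8  9
 d  1  1  2  3  4  5  6  7  8  9
 c  2  2  2  3  4  5  5  6  7  8
 i  3  3  3  3  4  5  6  6  7  8
 j  4  4  4  4  4  5  6  7  7  8
 b  5  5  5  5  5  5  6  7  8  7
 h  6  6  6  6  6  6  6  7  8  8
 j  7  7  7  7  7  7  7  7  8  9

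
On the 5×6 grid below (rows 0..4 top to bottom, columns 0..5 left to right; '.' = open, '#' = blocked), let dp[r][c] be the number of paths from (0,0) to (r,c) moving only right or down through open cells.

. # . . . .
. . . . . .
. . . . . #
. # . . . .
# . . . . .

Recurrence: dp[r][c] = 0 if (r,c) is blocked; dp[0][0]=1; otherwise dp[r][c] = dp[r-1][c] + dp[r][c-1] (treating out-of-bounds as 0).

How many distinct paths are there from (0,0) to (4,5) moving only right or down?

r\c   0   1   2   3   4   5
  0   1   0   0   0   0   0
  1   1   1   1   1   1   1
  2   1   2   3   4   5   0
  3   1   0   3   7  12  12
  4   0   0   3  10  22  34

34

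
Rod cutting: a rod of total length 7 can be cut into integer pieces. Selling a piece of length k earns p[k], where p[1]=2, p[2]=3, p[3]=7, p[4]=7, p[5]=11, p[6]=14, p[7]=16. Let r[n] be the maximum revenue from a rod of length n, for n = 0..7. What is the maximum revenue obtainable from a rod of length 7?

   n    0    1    2    3    4    5    6    7
r[n]    0    2    4    7    9   11   14   16

16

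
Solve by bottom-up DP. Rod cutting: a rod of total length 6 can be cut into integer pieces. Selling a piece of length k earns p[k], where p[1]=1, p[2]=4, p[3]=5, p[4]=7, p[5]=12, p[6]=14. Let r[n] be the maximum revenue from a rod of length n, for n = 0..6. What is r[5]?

12

   n    0    1    2    3    4    5    6
r[n]    0    1    4    5    8   12   14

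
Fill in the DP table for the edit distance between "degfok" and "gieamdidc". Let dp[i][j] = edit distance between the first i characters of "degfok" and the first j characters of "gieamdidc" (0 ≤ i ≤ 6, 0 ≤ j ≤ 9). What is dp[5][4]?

   ''  g  i  e  a  m  d  i  d  c
''  0  1  2  3  4  5  6  7  8  9
 d  1  1  2  3  4  5  5  6  7  8
 e  2  2  2  2  3  4  5  6  7  8
 g  3  2  3  3  3  4  5  6  7  8
 f  4  3  3  4  4  4  5  6  7  8
 o  5  4  4  4  5  5  5  6  7  8
 k  6  5  5  5  5  6  6  6  7  8

5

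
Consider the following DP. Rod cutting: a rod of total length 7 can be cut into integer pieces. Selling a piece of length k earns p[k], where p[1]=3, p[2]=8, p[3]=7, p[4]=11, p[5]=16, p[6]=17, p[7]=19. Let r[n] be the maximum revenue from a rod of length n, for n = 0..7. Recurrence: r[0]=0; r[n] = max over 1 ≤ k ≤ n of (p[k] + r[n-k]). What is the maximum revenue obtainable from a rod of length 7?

27

   n    0    1    2    3    4    5    6    7
r[n]    0    3    8   11   16   19   24   27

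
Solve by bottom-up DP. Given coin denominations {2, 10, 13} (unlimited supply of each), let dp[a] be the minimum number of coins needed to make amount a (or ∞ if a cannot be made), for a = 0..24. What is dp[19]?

 a  0  1  2  3  4  5  6  7  8  9 10 11 12 13 14 15 16 17 18 19 20 21 22 23 24
dp  0  -  1  -  2  -  3  -  4  -  1  -  2  1  3  2  4  3  5  4  2  5  3  2  4
(- denotes ∞ / unreachable)

4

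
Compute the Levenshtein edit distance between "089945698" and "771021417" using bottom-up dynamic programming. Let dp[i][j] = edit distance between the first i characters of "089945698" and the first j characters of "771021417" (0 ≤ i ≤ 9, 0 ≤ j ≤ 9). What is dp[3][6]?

   ''  7  7  1  0  2  1  4  1  7
''  0  1  2  3  4  5  6  7  8  9
 0  1  1  2  3  3  4  5  6  7  8
 8  2  2  2  3  4  4  5  6  7  8
 9  3  3  3  3  4  5  5  6  7  8
 9  4  4  4  4  4  5  6  6  7  8
 4  5  5  5  5  5  5  6  6  7  8
 5  6  6  6  6  6  6  6  7  7  8
 6  7  7  7  7  7  7  7  7  8  8
 9  8  8  8  8  8  8  8  8  8  9
 8  9  9  9  9  9  9  9  9  9  9

5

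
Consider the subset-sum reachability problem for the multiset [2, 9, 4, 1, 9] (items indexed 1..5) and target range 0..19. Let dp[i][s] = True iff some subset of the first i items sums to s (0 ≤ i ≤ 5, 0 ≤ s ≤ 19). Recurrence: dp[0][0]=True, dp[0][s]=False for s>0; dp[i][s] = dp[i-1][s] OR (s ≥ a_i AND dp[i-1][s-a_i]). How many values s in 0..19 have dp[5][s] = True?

18

i\s   0   1   2   3   4   5   6   7   8   9  10  11  12  13  14  15  16  17  18  19
  0   T   F   F   F   F   F   F   F   F   F   F   F   F   F   F   F   F   F   F   F
  1   T   F   T   F   F   F   F   F   F   F   F   F   F   F   F   F   F   F   F   F
  2   T   F   T   F   F   F   F   F   F   T   F   T   F   F   F   F   F   F   F   F
  3   T   F   T   F   T   F   T   F   F   T   F   T   F   T   F   T   F   F   F   F
  4   T   T   T   T   T   T   T   T   F   T   T   T   T   T   T   T   T   F   F   F
  5   T   T   T   T   T   T   T   T   F   T   T   T   T   T   T   T   T   F   T   T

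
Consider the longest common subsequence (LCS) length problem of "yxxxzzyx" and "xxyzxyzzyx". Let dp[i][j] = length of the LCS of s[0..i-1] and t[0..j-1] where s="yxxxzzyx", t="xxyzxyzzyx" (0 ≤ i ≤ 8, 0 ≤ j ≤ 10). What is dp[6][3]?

   ''  x  x  y  z  x  y  z  z  y  x
''  0  0  0  0  0  0  0  0  0  0  0
 y  0  0  0  1  1  1  1  1  1  1  1
 x  0  1  1  1  1  2  2  2  2  2  2
 x  0  1  2  2  2  2  2  2  2  2  3
 x  0  1  2  2  2  3  3  3  3  3  3
 z  0  1  2  2  3  3  3  4  4  4  4
 z  0  1  2  2  3  3  3  4  5  5  5
 y  0  1  2  3  3  3  4  4  5  6  6
 x  0  1  2  3  3  4  4  4  5  6  7

2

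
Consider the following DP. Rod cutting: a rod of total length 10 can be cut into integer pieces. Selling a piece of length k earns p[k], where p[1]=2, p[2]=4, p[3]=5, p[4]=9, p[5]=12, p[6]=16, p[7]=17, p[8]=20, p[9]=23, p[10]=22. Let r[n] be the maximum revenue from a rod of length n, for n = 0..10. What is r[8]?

20

   n    0    1    2    3    4    5    6    7    8    9   10
r[n]    0    2    4    6    9   12   16   18   20   23   25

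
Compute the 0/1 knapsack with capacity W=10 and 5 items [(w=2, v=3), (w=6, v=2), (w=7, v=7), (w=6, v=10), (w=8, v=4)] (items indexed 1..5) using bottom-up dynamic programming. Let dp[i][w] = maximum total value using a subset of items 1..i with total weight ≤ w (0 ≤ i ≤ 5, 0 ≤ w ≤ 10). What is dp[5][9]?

13

i\w   0   1   2   3   4   5   6   7   8   9  10
  0   0   0   0   0   0   0   0   0   0   0   0
  1   0   0   3   3   3   3   3   3   3   3   3
  2   0   0   3   3   3   3   3   3   5   5   5
  3   0   0   3   3   3   3   3   7   7  10  10
  4   0   0   3   3   3   3  10  10  13  13  13
  5   0   0   3   3   3   3  10  10  13  13  13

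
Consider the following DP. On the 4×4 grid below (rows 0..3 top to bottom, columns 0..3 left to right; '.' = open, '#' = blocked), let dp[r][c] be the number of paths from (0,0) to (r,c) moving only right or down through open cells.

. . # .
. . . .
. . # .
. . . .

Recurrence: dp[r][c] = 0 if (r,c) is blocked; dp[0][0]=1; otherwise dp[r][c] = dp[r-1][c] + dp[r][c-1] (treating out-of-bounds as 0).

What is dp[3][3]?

6

r\c   0   1   2   3
  0   1   1   0   0
  1   1   2   2   2
  2   1   3   0   2
  3   1   4   4   6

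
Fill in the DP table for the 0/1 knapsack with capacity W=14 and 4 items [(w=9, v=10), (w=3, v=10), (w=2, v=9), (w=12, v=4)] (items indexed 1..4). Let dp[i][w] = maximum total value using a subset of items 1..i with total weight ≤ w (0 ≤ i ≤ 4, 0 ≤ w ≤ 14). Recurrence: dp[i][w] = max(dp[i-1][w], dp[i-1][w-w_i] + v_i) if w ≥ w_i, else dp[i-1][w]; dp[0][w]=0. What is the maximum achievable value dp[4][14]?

i\w   0   1   2   3   4   5   6   7   8   9  10  11  12  13  14
  0   0   0   0   0   0   0   0   0   0   0   0   0   0   0   0
  1   0   0   0   0   0   0   0   0   0  10  10  10  10  10  10
  2   0   0   0  10  10  10  10  10  10  10  10  10  20  20  20
  3   0   0   9  10  10  19  19  19  19  19  19  19  20  20  29
  4   0   0   9  10  10  19  19  19  19  19  19  19  20  20  29

29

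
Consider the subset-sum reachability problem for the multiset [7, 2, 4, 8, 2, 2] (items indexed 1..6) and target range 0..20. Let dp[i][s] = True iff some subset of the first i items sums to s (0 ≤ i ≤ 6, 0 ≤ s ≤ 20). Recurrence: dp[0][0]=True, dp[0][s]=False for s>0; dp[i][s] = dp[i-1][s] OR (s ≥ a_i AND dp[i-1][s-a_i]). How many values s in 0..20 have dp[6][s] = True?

i\s   0   1   2   3   4   5   6   7   8   9  10  11  12  13  14  15  16  17  18  19  20
  0   T   F   F   F   F   F   F   F   F   F   F   F   F   F   F   F   F   F   F   F   F
  1   T   F   F   F   F   F   F   T   F   F   F   F   F   F   F   F   F   F   F   F   F
  2   T   F   T   F   F   F   F   T   F   T   F   F   F   F   F   F   F   F   F   F   F
  3   T   F   T   F   T   F   T   T   F   T   F   T   F   T   F   F   F   F   F   F   F
  4   T   F   T   F   T   F   T   T   T   T   T   T   T   T   T   T   F   T   F   T   F
  5   T   F   T   F   T   F   T   T   T   T   T   T   T   T   T   T   T   T   F   T   F
  6   T   F   T   F   T   F   T   T   T   T   T   T   T   T   T   T   T   T   T   T   F

17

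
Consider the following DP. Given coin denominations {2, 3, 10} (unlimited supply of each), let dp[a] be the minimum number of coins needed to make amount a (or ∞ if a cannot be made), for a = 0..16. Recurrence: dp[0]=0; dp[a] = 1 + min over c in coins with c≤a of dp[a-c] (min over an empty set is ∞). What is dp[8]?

3

 a  0  1  2  3  4  5  6  7  8  9 10 11 12 13 14 15 16
dp  0  -  1  1  2  2  2  3  3  3  1  4  2  2  3  3  3
(- denotes ∞ / unreachable)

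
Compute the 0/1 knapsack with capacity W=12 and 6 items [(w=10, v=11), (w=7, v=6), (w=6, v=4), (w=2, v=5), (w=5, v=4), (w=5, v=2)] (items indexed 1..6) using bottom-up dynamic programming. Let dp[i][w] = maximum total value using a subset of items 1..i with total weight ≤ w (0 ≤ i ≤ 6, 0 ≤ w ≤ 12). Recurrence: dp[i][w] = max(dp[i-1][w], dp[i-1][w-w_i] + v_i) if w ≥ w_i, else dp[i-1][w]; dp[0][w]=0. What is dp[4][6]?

i\w   0   1   2   3   4   5   6   7   8   9  10  11  12
  0   0   0   0   0   0   0   0   0   0   0   0   0   0
  1   0   0   0   0   0   0   0   0   0   0  11  11  11
  2   0   0   0   0   0   0   0   6   6   6  11  11  11
  3   0   0   0   0   0   0   4   6   6   6  11  11  11
  4   0   0   5   5   5   5   5   6   9  11  11  11  16
  5   0   0   5   5   5   5   5   9   9  11  11  11  16
  6   0   0   5   5   5   5   5   9   9  11  11  11  16

5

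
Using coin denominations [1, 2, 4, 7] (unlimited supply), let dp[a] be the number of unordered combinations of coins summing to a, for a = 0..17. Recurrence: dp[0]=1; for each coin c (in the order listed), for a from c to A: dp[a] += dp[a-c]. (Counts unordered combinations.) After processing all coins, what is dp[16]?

after  coin     0     1     2     3     4     5     6     7     8     9    10    11    12    13    14    15    16    17
          1     1     1     1     1     1     1     1     1     1     1     1     1     1     1     1     1     1     1
          2     1     1     2     2     3     3     4     4     5     5     6     6     7     7     8     8     9     9
          4     1     1     2     2     4     4     6     6     9     9    12    12    16    16    20    20    25    25
          7     1     1     2     2     4     4     6     7    10    11    14    16    20    22    27    30    36    39

36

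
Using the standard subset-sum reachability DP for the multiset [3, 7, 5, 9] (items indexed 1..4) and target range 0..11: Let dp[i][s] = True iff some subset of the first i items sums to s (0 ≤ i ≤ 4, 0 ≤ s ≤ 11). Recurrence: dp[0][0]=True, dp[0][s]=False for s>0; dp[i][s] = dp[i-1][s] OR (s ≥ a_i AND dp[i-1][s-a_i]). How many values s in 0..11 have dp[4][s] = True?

i\s   0   1   2   3   4   5   6   7   8   9  10  11
  0   T   F   F   F   F   F   F   F   F   F   F   F
  1   T   F   F   T   F   F   F   F   F   F   F   F
  2   T   F   F   T   F   F   F   T   F   F   T   F
  3   T   F   F   T   F   T   F   T   T   F   T   F
  4   T   F   F   T   F   T   F   T   T   T   T   F

7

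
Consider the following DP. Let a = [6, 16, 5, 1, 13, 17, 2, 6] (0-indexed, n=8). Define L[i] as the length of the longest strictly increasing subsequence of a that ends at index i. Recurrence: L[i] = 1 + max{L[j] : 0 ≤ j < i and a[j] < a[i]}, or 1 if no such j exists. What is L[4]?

2

   i    0    1    2    3    4    5    6    7
a[i]    6   16    5    1   13   17    2    6
L[i]    1    2    1    1    2    3    2    3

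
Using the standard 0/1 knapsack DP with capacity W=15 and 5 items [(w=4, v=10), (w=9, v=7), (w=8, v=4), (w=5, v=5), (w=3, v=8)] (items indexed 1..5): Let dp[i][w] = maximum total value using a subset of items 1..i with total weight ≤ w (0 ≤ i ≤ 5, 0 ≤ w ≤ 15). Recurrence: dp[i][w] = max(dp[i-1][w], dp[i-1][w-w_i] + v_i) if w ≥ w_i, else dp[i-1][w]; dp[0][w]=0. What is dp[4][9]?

15

i\w   0   1   2   3   4   5   6   7   8   9  10  11  12  13  14  15
  0   0   0   0   0   0   0   0   0   0   0   0   0   0   0   0   0
  1   0   0   0   0  10  10  10  10  10  10  10  10  10  10  10  10
  2   0   0   0   0  10  10  10  10  10  10  10  10  10  17  17  17
  3   0   0   0   0  10  10  10  10  10  10  10  10  14  17  17  17
  4   0   0   0   0  10  10  10  10  10  15  15  15  15  17  17  17
  5   0   0   0   8  10  10  10  18  18  18  18  18  23  23  23  23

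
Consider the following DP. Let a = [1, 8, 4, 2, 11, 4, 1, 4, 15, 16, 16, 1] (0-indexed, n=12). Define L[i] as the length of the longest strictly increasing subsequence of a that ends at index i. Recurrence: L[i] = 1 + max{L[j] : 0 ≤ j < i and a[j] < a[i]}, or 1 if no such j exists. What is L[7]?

   i    0    1    2    3    4    5    6    7    8    9   10   11
a[i]    1    8    4    2   11    4    1    4   15   16   16    1
L[i]    1    2    2    2    3    3    1    3    4    5    5    1

3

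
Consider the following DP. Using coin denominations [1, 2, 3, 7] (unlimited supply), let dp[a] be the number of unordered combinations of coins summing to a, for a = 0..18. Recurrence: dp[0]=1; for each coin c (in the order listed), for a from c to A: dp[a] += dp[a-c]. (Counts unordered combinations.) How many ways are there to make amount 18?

after  coin     0     1     2     3     4     5     6     7     8     9    10    11    12    13    14    15    16    17    18
          1     1     1     1     1     1     1     1     1     1     1     1     1     1     1     1     1     1     1     1
          2     1     1     2     2     3     3     4     4     5     5     6     6     7     7     8     8     9     9    10
          3     1     1     2     3     4     5     7     8    10    12    14    16    19    21    24    27    30    33    37
          7     1     1     2     3     4     5     7     9    11    14    17    20    24    28    33    38    44    50    57

57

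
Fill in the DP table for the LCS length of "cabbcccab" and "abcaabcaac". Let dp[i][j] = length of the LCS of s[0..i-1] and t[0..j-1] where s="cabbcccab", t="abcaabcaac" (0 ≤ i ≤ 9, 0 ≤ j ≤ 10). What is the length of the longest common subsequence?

   ''  a  b  c  a  a  b  c  a  a  c
''  0  0  0  0  0  0  0  0  0  0  0
 c  0  0  0  1  1  1  1  1  1  1  1
 a  0  1  1  1  2  2  2  2  2  2  2
 b  0  1  2  2  2  2  3  3  3  3  3
 b  0  1  2  2  2  2  3  3  3  3  3
 c  0  1  2  3  3  3  3  4  4  4  4
 c  0  1  2  3  3  3  3  4  4  4  5
 c  0  1  2  3  3  3  3  4  4  4  5
 a  0  1  2  3  4  4  4  4  5  5  5
 b  0  1  2  3  4  4  5  5  5  5  5

5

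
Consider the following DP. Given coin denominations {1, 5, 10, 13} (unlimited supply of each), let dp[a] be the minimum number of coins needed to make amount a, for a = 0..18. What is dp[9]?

 a  0  1  2  3  4  5  6  7  8  9 10 11 12 13 14 15 16 17 18
dp  0  1  2  3  4  1  2  3  4  5  1  2  3  1  2  2  3  4  2

5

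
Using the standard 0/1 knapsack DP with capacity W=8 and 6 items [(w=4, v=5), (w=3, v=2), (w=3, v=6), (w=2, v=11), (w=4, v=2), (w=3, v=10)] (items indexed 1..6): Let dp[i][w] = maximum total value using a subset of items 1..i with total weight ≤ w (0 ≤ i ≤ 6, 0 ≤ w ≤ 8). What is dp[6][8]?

i\w   0   1   2   3   4   5   6   7   8
  0   0   0   0   0   0   0   0   0   0
  1   0   0   0   0   5   5   5   5   5
  2   0   0   0   2   5   5   5   7   7
  3   0   0   0   6   6   6   8  11  11
  4   0   0  11  11  11  17  17  17  19
  5   0   0  11  11  11  17  17  17  19
  6   0   0  11  11  11  21  21  21  27

27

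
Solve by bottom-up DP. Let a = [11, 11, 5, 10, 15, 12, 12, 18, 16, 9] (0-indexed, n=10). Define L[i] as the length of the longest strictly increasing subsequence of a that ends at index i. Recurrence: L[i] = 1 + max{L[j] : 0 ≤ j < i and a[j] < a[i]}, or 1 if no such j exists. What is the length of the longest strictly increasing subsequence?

   i    0    1    2    3    4    5    6    7    8    9
a[i]   11   11    5   10   15   12   12   18   16    9
L[i]    1    1    1    2    3    3    3    4    4    2

4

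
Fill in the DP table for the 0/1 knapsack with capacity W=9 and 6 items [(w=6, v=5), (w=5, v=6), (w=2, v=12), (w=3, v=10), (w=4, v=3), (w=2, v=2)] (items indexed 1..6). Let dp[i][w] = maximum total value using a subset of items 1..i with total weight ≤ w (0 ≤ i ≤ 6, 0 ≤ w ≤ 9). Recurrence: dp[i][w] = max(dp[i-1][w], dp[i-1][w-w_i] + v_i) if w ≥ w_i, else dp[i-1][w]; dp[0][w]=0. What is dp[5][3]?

i\w   0   1   2   3   4   5   6   7   8   9
  0   0   0   0   0   0   0   0   0   0   0
  1   0   0   0   0   0   0   5   5   5   5
  2   0   0   0   0   0   6   6   6   6   6
  3   0   0  12  12  12  12  12  18  18  18
  4   0   0  12  12  12  22  22  22  22  22
  5   0   0  12  12  12  22  22  22  22  25
  6   0   0  12  12  14  22  22  24  24  25

12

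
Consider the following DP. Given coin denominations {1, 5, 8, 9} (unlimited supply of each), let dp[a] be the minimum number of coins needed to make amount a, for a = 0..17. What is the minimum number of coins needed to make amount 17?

2

 a  0  1  2  3  4  5  6  7  8  9 10 11 12 13 14 15 16 17
dp  0  1  2  3  4  1  2  3  1  1  2  3  4  2  2  3  2  2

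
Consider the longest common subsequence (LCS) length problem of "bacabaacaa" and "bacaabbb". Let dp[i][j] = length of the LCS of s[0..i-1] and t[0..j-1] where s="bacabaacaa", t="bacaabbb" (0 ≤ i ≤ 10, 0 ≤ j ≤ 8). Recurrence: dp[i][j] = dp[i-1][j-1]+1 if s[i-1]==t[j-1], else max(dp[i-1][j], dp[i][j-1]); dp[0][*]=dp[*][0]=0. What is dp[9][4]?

4

   ''  b  a  c  a  a  b  b  b
''  0  0  0  0  0  0  0  0  0
 b  0  1  1  1  1  1  1  1  1
 a  0  1  2  2  2  2  2  2  2
 c  0  1  2  3  3  3  3  3  3
 a  0  1  2  3  4  4  4  4  4
 b  0  1  2  3  4  4  5  5  5
 a  0  1  2  3  4  5  5  5  5
 a  0  1  2  3  4  5  5  5  5
 c  0  1  2  3  4  5  5  5  5
 a  0  1  2  3  4  5  5  5  5
 a  0  1  2  3  4  5  5  5  5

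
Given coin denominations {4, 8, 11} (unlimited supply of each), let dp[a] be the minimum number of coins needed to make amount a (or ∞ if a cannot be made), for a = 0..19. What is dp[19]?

2

 a  0  1  2  3  4  5  6  7  8  9 10 11 12 13 14 15 16 17 18 19
dp  0  -  -  -  1  -  -  -  1  -  -  1  2  -  -  2  2  -  -  2
(- denotes ∞ / unreachable)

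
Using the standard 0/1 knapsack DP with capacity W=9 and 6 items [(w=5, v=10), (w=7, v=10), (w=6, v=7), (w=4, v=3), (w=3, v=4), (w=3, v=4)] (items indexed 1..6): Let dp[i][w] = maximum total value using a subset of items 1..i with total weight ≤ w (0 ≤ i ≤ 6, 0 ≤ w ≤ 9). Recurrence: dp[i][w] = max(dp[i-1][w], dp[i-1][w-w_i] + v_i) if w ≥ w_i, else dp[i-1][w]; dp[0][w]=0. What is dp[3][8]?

10

i\w   0   1   2   3   4   5   6   7   8   9
  0   0   0   0   0   0   0   0   0   0   0
  1   0   0   0   0   0  10  10  10  10  10
  2   0   0   0   0   0  10  10  10  10  10
  3   0   0   0   0   0  10  10  10  10  10
  4   0   0   0   0   3  10  10  10  10  13
  5   0   0   0   4   4  10  10  10  14  14
  6   0   0   0   4   4  10  10  10  14  14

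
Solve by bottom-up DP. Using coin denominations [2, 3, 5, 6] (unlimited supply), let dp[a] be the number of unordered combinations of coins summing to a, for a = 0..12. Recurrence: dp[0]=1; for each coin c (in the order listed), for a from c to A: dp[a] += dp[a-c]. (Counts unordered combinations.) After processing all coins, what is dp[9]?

4

after  coin     0     1     2     3     4     5     6     7     8     9    10    11    12
          2     1     0     1     0     1     0     1     0     1     0     1     0     1
          3     1     0     1     1     1     1     2     1     2     2     2     2     3
          5     1     0     1     1     1     2     2     2     3     3     4     4     5
          6     1     0     1     1     1     2     3     2     4     4     5     6     8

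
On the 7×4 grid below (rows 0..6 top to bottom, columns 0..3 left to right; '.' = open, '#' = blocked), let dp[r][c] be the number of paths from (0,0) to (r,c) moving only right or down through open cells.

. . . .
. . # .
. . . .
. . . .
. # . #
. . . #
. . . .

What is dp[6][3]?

10

r\c   0   1   2   3
  0   1   1   1   1
  1   1   2   0   1
  2   1   3   3   4
  3   1   4   7  11
  4   1   0   7   0
  5   1   1   8   0
  6   1   2  10  10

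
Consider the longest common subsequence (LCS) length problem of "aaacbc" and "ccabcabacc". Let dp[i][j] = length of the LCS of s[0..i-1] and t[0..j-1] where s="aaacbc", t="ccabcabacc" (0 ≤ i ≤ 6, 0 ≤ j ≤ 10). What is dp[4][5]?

   ''  c  c  a  b  c  a  b  a  c  c
''  0  0  0  0  0  0  0  0  0  0  0
 a  0  0  0  1  1  1  1  1  1  1  1
 a  0  0  0  1  1  1  2  2  2  2  2
 a  0  0  0  1  1  1  2  2  3  3  3
 c  0  1  1  1  1  2  2  2  3  4  4
 b  0  1  1  1  2  2  2  3  3  4  4
 c  0  1  2  2  2  3  3  3  3  4  5

2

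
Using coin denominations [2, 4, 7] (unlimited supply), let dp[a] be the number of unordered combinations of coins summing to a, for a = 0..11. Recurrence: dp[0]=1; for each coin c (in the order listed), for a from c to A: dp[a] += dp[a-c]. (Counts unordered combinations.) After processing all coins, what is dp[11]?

after  coin     0     1     2     3     4     5     6     7     8     9    10    11
          2     1     0     1     0     1     0     1     0     1     0     1     0
          4     1     0     1     0     2     0     2     0     3     0     3     0
          7     1     0     1     0     2     0     2     1     3     1     3     2

2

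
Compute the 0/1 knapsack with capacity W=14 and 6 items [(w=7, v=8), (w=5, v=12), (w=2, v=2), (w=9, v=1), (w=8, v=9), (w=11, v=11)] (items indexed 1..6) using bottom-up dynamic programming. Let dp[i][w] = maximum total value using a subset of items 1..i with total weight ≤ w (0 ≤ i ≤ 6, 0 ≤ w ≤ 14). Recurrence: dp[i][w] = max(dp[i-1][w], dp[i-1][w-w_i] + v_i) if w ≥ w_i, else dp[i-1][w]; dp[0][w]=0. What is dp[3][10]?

i\w   0   1   2   3   4   5   6   7   8   9  10  11  12  13  14
  0   0   0   0   0   0   0   0   0   0   0   0   0   0   0   0
  1   0   0   0   0   0   0   0   8   8   8   8   8   8   8   8
  2   0   0   0   0   0  12  12  12  12  12  12  12  20  20  20
  3   0   0   2   2   2  12  12  14  14  14  14  14  20  20  22
  4   0   0   2   2   2  12  12  14  14  14  14  14  20  20  22
  5   0   0   2   2   2  12  12  14  14  14  14  14  20  21  22
  6   0   0   2   2   2  12  12  14  14  14  14  14  20  21  22

14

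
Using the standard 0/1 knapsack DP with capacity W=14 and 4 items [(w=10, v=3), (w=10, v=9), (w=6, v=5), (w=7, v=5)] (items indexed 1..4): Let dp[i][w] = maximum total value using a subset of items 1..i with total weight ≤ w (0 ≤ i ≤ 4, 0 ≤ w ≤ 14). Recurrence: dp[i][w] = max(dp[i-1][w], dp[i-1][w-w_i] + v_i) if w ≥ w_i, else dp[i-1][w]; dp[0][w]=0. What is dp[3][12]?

i\w   0   1   2   3   4   5   6   7   8   9  10  11  12  13  14
  0   0   0   0   0   0   0   0   0   0   0   0   0   0   0   0
  1   0   0   0   0   0   0   0   0   0   0   3   3   3   3   3
  2   0   0   0   0   0   0   0   0   0   0   9   9   9   9   9
  3   0   0   0   0   0   0   5   5   5   5   9   9   9   9   9
  4   0   0   0   0   0   0   5   5   5   5   9   9   9  10  10

9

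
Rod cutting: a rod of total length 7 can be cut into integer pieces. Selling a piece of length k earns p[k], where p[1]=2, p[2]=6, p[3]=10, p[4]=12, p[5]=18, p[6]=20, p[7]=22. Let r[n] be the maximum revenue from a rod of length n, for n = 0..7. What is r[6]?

   n    0    1    2    3    4    5    6    7
r[n]    0    2    6   10   12   18   20   24

20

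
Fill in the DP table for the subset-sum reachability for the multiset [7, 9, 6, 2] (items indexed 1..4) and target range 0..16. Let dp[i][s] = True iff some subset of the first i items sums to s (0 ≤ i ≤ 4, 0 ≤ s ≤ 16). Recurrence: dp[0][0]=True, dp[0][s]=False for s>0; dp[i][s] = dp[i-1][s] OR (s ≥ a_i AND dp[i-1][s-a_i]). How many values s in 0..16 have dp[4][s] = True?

i\s   0   1   2   3   4   5   6   7   8   9  10  11  12  13  14  15  16
  0   T   F   F   F   F   F   F   F   F   F   F   F   F   F   F   F   F
  1   T   F   F   F   F   F   F   T   F   F   F   F   F   F   F   F   F
  2   T   F   F   F   F   F   F   T   F   T   F   F   F   F   F   F   T
  3   T   F   F   F   F   F   T   T   F   T   F   F   F   T   F   T   T
  4   T   F   T   F   F   F   T   T   T   T   F   T   F   T   F   T   T

10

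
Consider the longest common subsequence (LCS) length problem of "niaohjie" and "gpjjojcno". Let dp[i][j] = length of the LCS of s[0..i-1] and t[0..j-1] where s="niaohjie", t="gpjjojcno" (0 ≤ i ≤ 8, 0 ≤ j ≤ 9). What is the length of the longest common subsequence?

   ''  g  p  j  j  o  j  c  n  o
''  0  0  0  0  0  0  0  0  0  0
 n  0  0  0  0  0  0  0  0  1  1
 i  0  0  0  0  0  0  0  0  1  1
 a  0  0  0  0  0  0  0  0  1  1
 o  0  0  0  0  0  1  1  1  1  2
 h  0  0  0  0  0  1  1  1  1  2
 j  0  0  0  1  1  1  2  2  2  2
 i  0  0  0  1  1  1  2  2  2  2
 e  0  0  0  1  1  1  2  2  2  2

2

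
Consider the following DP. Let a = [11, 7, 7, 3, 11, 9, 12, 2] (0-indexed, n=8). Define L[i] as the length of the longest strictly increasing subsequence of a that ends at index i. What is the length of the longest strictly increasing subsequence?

3

   i    0    1    2    3    4    5    6    7
a[i]   11    7    7    3   11    9   12    2
L[i]    1    1    1    1    2    2    3    1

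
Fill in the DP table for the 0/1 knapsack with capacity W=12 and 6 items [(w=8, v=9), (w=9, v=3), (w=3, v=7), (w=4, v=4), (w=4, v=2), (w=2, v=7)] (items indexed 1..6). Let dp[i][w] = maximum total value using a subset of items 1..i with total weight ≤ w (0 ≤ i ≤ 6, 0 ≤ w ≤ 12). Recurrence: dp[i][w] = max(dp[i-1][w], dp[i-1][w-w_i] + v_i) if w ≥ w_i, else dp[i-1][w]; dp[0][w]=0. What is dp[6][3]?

i\w   0   1   2   3   4   5   6   7   8   9  10  11  12
  0   0   0   0   0   0   0   0   0   0   0   0   0   0
  1   0   0   0   0   0   0   0   0   9   9   9   9   9
  2   0   0   0   0   0   0   0   0   9   9   9   9   9
  3   0   0   0   7   7   7   7   7   9   9   9  16  16
  4   0   0   0   7   7   7   7  11  11  11  11  16  16
  5   0   0   0   7   7   7   7  11  11  11  11  16  16
  6   0   0   7   7   7  14  14  14  14  18  18  18  18

7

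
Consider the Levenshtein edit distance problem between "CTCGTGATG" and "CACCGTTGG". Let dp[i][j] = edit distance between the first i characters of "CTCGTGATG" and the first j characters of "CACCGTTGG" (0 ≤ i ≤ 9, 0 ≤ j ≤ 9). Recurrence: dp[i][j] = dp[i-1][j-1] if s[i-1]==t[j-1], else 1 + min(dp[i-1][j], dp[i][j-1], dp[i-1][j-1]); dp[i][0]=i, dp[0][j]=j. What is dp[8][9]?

   ''  C  A  C  C  G  T  T  G  G
''  0  1  2  3  4  5  6  7  8  9
 C  1  0  1  2  3  4  5  6  7  8
 T  2  1  1  2  3  4  4  5  6  7
 C  3  2  2  1  2  3  4  5  6  7
 G  4  3  3  2  2  2  3  4  5  6
 T  5  4  4  3  3  3  2  3  4  5
 G  6  5  5  4  4  3  3  3  3  4
 A  7  6  5  5  5  4  4  4  4  4
 T  8  7  6  6  6  5  4  4  5  5
 G  9  8  7  7  7  6  5  5  4  5

5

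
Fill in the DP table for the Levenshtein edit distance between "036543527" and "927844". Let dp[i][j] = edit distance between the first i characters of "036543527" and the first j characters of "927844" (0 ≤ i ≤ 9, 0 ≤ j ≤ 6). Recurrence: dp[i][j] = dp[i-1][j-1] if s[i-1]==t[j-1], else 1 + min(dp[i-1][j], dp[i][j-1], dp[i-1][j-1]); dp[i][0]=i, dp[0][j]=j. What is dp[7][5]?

6

   ''  9  2  7  8  4  4
''  0  1  2  3  4  5  6
 0  1  1  2  3  4  5  6
 3  2  2  2  3  4  5  6
 6  3  3  3  3  4  5  6
 5  4  4  4  4  4  5  6
 4  5  5  5  5  5  4  5
 3  6  6  6  6  6  5  5
 5  7  7  7  7  7  6  6
 2  8  8  7  8  8  7  7
 7  9  9  8  7  8  8  8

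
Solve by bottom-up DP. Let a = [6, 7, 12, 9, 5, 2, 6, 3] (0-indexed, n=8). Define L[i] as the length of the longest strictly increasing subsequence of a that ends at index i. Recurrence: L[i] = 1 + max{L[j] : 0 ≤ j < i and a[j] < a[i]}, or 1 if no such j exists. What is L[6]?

   i    0    1    2    3    4    5    6    7
a[i]    6    7   12    9    5    2    6    3
L[i]    1    2    3    3    1    1    2    2

2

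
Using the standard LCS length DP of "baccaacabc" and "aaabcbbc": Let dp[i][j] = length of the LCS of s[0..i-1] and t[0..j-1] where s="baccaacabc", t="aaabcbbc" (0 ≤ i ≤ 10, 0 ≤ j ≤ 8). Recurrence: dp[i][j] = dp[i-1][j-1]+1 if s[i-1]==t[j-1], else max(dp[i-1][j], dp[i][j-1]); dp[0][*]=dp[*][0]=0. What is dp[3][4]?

1

   ''  a  a  a  b  c  b  b  c
''  0  0  0  0  0  0  0  0  0
 b  0  0  0  0  1  1  1  1  1
 a  0  1  1  1  1  1  1  1  1
 c  0  1  1  1  1  2  2  2  2
 c  0  1  1  1  1  2  2  2  3
 a  0  1  2  2  2  2  2  2  3
 a  0  1  2  3  3  3  3  3  3
 c  0  1  2  3  3  4  4  4  4
 a  0  1  2  3  3  4  4  4  4
 b  0  1  2  3  4  4  5  5  5
 c  0  1  2  3  4  5  5  5  6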